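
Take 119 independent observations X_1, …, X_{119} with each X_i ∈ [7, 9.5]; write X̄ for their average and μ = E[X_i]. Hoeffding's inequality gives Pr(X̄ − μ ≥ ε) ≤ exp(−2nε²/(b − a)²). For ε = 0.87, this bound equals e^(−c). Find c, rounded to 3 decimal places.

c = 2nε²/(b − a)² = 2·119·0.87² / 2.5² = 28.8228.

28.823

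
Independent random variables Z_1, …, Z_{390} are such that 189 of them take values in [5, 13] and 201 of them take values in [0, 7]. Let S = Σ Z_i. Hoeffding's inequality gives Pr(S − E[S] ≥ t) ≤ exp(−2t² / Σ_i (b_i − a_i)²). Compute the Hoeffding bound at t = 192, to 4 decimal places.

0.0347

Σ(b_i − a_i)² = 189·8² + 201·7² = 21945.
Exponent = 2·192² / 21945 = 3.35967.
Bound = exp(−3.35967) = 0.03475.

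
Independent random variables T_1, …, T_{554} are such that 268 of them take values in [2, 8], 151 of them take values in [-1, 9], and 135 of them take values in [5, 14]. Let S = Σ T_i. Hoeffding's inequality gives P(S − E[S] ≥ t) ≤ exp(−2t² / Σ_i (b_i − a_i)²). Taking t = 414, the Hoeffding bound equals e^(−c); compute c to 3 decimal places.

Σ(b_i − a_i)² = 268·6² + 151·10² + 135·9² = 35683.
c = 2t² / 35683 = 2·414² / 35683 = 9.6066.

9.607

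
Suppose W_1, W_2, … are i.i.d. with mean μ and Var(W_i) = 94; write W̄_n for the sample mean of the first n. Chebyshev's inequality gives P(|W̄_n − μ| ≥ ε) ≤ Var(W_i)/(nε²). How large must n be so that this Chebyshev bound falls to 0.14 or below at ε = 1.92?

183

Require 94/(n·1.92²) ≤ 0.14, i.e. n ≥ 94/(0.14·1.92²) = 182.137.
The smallest integer n is 183.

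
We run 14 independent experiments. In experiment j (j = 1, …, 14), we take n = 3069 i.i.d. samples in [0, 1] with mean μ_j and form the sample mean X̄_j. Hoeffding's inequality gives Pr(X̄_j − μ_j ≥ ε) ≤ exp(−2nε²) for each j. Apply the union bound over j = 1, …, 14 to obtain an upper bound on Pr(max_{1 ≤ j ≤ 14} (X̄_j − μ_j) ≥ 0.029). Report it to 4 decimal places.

Per-experiment Hoeffding bound: exp(−2·3069·0.029²) = exp(−5.16206) = 0.0057299.
Union bound over 14 events: 14·0.0057299 = 0.08022.

0.0802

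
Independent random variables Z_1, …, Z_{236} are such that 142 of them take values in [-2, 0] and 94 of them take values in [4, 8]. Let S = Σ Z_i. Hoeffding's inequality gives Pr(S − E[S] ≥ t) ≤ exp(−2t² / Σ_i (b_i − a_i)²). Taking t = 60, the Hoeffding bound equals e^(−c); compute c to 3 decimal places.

3.475

Σ(b_i − a_i)² = 142·2² + 94·4² = 2072.
c = 2t² / 2072 = 2·60² / 2072 = 3.4749.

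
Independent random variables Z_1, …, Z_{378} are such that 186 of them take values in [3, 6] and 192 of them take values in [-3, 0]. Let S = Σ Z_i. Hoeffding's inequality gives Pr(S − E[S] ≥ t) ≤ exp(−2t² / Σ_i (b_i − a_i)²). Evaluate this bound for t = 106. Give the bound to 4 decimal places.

Σ(b_i − a_i)² = 186·3² + 192·3² = 3402.
Exponent = 2·106² / 3402 = 6.60553.
Bound = exp(−6.60553) = 0.00135.

0.0014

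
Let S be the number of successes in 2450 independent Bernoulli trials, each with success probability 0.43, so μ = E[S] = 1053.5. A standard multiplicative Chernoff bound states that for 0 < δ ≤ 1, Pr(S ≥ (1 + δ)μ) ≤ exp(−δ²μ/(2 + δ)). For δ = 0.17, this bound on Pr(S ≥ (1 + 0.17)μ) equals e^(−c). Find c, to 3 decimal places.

c = δ²μ/(2 + δ) = 0.17²·1053.5/(2 + 0.17) = 14.0305.

14.030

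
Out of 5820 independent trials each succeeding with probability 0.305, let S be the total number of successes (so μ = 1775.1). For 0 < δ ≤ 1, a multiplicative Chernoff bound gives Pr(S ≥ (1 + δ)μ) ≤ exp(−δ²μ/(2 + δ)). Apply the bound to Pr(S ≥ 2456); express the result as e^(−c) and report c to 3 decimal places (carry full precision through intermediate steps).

109.575

Write 2456 = (1 + δ)μ, so δ = 2456/1775.1 − 1 = 0.383584…
Then the exponent is δ²μ/(2 + δ) = (2456 − μ)² / (μ·(2 + δ)) = 109.575479.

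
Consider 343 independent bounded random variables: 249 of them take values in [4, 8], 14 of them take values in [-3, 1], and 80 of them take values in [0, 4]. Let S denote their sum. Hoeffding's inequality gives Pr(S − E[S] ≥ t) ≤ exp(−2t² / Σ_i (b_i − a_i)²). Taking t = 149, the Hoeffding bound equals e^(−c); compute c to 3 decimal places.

8.091

Σ(b_i − a_i)² = 249·4² + 14·4² + 80·4² = 5488.
c = 2t² / 5488 = 2·149² / 5488 = 8.0907.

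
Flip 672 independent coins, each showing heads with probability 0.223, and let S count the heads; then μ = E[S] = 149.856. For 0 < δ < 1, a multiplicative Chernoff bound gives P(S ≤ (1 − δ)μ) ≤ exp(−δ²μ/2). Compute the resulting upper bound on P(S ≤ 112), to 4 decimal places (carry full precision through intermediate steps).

Write 112 = (1 − δ)μ, so δ = 1 − 112/149.856 = 0.2526158…
Then the exponent is δ²μ/2 = (μ − 112)²/(2μ) = 4.781513.
Bound = exp(−4.781513) = 0.00838.

0.0084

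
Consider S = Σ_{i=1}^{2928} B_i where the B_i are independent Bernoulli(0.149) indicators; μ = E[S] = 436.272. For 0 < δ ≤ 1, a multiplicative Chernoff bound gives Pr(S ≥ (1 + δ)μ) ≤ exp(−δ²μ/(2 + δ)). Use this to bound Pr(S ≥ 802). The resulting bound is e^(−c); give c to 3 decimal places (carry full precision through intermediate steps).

Write 802 = (1 + δ)μ, so δ = 802/436.272 − 1 = 0.8383027…
Then the exponent is δ²μ/(2 + δ) = (802 − μ)² / (μ·(2 + δ)) = 108.019054.

108.019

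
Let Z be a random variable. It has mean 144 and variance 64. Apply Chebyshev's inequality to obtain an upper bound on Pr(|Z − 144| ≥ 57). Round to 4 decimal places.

0.0197

Chebyshev: Pr(|Z − μ| ≥ t) ≤ Var(Z)/t².
Bound = 64 / 3249 = 0.0197.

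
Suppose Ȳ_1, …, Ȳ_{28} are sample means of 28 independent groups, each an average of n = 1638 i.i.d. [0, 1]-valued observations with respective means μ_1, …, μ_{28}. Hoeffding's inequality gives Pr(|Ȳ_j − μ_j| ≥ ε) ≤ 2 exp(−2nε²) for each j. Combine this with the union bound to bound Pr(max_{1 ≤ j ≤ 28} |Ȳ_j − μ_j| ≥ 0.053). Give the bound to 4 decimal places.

Per-experiment Hoeffding bound: 2·exp(−2·1638·0.053²) = 2·exp(−9.20228) = 0.00020162.
Union bound over 28 events: 28·0.00020162 = 0.00565.

0.0056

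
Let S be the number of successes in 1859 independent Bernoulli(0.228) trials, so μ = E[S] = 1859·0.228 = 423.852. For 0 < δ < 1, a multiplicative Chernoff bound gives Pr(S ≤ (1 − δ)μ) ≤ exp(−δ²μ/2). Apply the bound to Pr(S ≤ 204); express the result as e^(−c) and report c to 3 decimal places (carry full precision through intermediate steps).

Write 204 = (1 − δ)μ, so δ = 1 − 204/423.852 = 0.5186999…
Then the exponent is δ²μ/2 = (μ − 204)²/(2μ) = 57.018608.

57.019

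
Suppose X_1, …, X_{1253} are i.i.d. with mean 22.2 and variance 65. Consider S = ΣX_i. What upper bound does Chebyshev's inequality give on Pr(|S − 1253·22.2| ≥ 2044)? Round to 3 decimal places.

0.019

Var(S) = n·Var(X_i) = 1253·65 = 81445.
Chebyshev: Pr(|S − 1253·22.2| ≥ 2044) ≤ Var(S)/2044² = 81445/4177936 = 0.0195.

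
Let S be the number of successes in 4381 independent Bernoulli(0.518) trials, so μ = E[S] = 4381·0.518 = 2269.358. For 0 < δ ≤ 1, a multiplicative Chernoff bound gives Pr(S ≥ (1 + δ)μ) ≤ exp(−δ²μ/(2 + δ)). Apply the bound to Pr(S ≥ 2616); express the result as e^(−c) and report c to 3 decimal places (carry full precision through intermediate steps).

Write 2616 = (1 + δ)μ, so δ = 2616/2269.358 − 1 = 0.1527489…
Then the exponent is δ²μ/(2 + δ) = (2616 − μ)² / (μ·(2 + δ)) = 24.596084.

24.596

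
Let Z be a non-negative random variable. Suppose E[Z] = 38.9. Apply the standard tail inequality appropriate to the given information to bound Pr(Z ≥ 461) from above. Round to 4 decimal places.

0.0844

Only the mean of a non-negative variable is known, so Markov's inequality is the applicable tail bound.
Markov's inequality: for a non-negative random variable, Pr(Z ≥ a) ≤ E[Z]/a.
Here E[Z] = 38.9 and a = 461, so the bound is 38.9/461 = 0.0844.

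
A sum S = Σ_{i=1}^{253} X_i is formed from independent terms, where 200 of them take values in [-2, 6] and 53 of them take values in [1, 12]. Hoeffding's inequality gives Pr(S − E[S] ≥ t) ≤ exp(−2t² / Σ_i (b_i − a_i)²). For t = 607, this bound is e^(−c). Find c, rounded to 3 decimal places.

38.354

Σ(b_i − a_i)² = 200·8² + 53·11² = 19213.
c = 2t² / 19213 = 2·607² / 19213 = 38.3541.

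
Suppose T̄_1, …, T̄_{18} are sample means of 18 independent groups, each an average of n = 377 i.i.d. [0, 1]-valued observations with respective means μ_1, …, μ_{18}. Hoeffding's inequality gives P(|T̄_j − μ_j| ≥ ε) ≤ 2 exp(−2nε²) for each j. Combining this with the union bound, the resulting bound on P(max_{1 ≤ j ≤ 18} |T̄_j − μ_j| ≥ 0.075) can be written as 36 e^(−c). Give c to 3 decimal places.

4.241

Union bound over the 18 events: P(max_{1 ≤ j ≤ 18} |T̄_j − μ_j| ≥ 0.075) ≤ 18·2·exp(−2nε²) = 36 exp(−2·377·0.075²).
So c = 2·377·0.075² = 4.2412.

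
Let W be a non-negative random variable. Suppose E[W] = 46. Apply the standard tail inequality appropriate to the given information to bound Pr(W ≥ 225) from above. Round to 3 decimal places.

Only the mean of a non-negative variable is known, so Markov's inequality is the applicable tail bound.
Markov's inequality: for a non-negative random variable, Pr(W ≥ a) ≤ E[W]/a.
Here E[W] = 46 and a = 225, so the bound is 46/225 = 0.2044.

0.204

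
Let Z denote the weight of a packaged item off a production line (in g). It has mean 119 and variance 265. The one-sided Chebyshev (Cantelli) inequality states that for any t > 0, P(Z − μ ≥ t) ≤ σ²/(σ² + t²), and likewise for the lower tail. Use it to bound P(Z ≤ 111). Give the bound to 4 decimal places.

Here σ² = 265 and t = 8, so σ² + t² = 329.
Cantelli's bound: 265/329 = 0.8055.

0.8055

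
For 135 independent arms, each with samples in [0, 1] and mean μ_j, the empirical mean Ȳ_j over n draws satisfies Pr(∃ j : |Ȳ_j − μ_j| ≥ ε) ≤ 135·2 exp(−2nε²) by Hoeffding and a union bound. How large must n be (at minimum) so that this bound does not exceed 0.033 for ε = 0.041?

Need 2·135·exp(−2nε²) ≤ 0.033, i.e. exp(−2nε²) ≤ 0.033/270.
So 2nε² ≥ ln(270/0.033) = 9.009670.
Hence n ≥ 9.009670/(2·0.041²) = 2679.854.
The smallest integer n is 2680.

2680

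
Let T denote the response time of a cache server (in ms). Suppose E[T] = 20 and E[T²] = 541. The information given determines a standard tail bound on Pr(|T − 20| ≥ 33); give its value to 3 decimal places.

0.129

The first two moments determine the variance, so Chebyshev's inequality is the sharpest standard bound available.
Var(T) = E[T²] − (E[T])² = 541 − 400 = 141.
Chebyshev's inequality: Pr(|T − μ| ≥ t) ≤ Var(T)/t² = 141/1089 = 0.1295.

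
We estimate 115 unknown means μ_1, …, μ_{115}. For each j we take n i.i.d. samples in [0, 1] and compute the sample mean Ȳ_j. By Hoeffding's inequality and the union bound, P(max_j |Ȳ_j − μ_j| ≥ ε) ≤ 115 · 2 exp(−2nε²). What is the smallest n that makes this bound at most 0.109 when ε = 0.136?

207

Need 2·115·exp(−2nε²) ≤ 0.109, i.e. exp(−2nε²) ≤ 0.109/230.
So 2nε² ≥ ln(230/0.109) = 7.654487.
Hence n ≥ 7.654487/(2·0.136²) = 206.923.
The smallest integer n is 207.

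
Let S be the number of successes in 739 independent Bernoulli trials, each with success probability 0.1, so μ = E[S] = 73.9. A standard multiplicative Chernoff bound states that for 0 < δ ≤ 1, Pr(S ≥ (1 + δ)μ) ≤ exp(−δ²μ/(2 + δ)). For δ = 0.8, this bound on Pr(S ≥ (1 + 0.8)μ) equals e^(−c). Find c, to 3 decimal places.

16.891

c = δ²μ/(2 + δ) = 0.8²·73.9/(2 + 0.8) = 16.8914.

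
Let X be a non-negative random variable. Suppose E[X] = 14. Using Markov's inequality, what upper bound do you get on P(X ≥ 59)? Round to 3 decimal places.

0.237

Markov's inequality: for a non-negative random variable, P(X ≥ a) ≤ E[X]/a.
Here E[X] = 14 and a = 59, so the bound is 14/59 = 0.2373.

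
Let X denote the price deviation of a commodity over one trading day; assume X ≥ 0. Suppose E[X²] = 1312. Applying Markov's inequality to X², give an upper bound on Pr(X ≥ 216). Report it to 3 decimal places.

0.028

Since X ≥ 0, the event {X ≥ 216} is the same as {X² ≥ 46656}.
Markov's inequality applied to X² gives Pr(X² ≥ 46656) ≤ E[X²]/46656 = 1312/46656 = 0.0281.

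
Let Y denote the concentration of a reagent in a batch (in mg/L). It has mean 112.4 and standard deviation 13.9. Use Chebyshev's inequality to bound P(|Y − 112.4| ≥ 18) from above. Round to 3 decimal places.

0.596

Chebyshev: P(|Y − μ| ≥ t) ≤ Var(Y)/t².
Var(Y) = σ² = 13.9² = 193.21.
Bound = 193.21 / 324 = 0.5963.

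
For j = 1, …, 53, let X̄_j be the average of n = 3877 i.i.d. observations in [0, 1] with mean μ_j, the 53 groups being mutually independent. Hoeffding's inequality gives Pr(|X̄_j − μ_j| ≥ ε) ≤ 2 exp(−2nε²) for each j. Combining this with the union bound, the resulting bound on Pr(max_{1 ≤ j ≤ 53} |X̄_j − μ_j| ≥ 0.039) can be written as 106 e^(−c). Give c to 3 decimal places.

Union bound over the 53 events: Pr(max_{1 ≤ j ≤ 53} |X̄_j − μ_j| ≥ 0.039) ≤ 53·2·exp(−2nε²) = 106 exp(−2·3877·0.039²).
So c = 2·3877·0.039² = 11.7938.

11.794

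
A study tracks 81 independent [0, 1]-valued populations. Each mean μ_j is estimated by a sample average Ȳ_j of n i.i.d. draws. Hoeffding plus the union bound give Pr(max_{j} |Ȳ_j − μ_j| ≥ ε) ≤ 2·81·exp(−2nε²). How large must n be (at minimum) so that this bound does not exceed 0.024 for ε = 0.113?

Need 2·81·exp(−2nε²) ≤ 0.024, i.e. exp(−2nε²) ≤ 0.024/162.
So 2nε² ≥ ln(162/0.024) = 8.817298.
Hence n ≥ 8.817298/(2·0.113²) = 345.262.
The smallest integer n is 346.

346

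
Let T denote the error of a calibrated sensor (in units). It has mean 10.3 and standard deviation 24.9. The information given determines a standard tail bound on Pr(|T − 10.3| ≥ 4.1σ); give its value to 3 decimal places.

0.059

Mean and variance are known, so Chebyshev's inequality applies.
Chebyshev: Pr(|T − μ| ≥ t) ≤ Var(T)/t².
Var(T) = σ² = 24.9² = 620.01.
t = 4.1·24.9 = 102.09.
Bound = 620.01 / 10422.3681 = 0.0595.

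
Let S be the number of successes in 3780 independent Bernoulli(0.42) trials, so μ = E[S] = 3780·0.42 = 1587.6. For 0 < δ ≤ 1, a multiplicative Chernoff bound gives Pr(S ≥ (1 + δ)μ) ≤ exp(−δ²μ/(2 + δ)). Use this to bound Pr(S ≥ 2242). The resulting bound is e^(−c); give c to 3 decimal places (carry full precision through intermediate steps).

Write 2242 = (1 + δ)μ, so δ = 2242/1587.6 − 1 = 0.4121945…
Then the exponent is δ²μ/(2 + δ) = (2242 − μ)² / (μ·(2 + δ)) = 111.823522.

111.824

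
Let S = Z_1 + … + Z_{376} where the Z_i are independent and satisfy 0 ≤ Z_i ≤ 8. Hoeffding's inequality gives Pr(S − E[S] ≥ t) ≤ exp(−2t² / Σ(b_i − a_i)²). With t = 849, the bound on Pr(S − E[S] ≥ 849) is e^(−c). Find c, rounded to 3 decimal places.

59.907

Σ(b_i − a_i)² = 376·(8)² = 24064.
c = 2t²/24064 = 2·849²/24064 = 59.9070.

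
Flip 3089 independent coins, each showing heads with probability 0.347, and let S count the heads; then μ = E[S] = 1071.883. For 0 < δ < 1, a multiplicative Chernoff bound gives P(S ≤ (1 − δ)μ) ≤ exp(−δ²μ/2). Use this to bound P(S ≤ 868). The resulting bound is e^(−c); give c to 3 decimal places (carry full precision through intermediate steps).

Write 868 = (1 − δ)μ, so δ = 1 − 868/1071.883 = 0.1902101…
Then the exponent is δ²μ/2 = (μ − 868)²/(2μ) = 19.390306.

19.390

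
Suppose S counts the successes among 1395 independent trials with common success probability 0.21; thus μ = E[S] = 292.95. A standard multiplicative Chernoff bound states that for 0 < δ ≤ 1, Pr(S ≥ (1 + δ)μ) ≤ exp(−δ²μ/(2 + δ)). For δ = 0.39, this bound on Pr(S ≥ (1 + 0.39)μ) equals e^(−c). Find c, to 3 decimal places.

18.643

c = δ²μ/(2 + δ) = 0.39²·292.95/(2 + 0.39) = 18.6434.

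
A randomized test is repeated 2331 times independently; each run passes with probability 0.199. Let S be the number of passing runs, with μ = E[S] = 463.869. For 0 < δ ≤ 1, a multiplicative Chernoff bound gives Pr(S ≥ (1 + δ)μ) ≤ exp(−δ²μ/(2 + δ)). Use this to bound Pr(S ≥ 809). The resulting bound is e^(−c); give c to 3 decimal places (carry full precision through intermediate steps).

93.580

Write 809 = (1 + δ)μ, so δ = 809/463.869 − 1 = 0.7440269…
Then the exponent is δ²μ/(2 + δ) = (809 − μ)² / (μ·(2 + δ)) = 93.580256.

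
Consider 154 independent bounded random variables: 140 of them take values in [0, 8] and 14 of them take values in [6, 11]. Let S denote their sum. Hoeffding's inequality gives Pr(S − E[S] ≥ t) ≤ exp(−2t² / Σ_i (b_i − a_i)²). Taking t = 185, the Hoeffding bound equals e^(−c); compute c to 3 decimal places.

7.352

Σ(b_i − a_i)² = 140·8² + 14·5² = 9310.
c = 2t² / 9310 = 2·185² / 9310 = 7.3523.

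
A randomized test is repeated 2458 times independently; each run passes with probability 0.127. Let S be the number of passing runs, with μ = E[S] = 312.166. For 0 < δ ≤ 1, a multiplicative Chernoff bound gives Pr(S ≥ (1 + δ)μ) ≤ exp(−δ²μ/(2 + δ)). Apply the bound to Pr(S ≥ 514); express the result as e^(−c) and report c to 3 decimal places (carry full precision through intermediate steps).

49.308

Write 514 = (1 + δ)μ, so δ = 514/312.166 − 1 = 0.6465598…
Then the exponent is δ²μ/(2 + δ) = (514 − μ)² / (μ·(2 + δ)) = 49.308448.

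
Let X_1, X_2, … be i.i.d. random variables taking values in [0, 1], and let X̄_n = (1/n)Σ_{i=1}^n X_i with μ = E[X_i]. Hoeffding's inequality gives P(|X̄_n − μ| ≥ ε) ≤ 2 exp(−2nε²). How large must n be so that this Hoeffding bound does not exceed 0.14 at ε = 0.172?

45

Require 2·exp(−2nε²) ≤ 0.14, i.e. 2nε² ≥ ln(2/0.14) = 2.659260.
So n ≥ 2.659260 / (2·0.172²) = 44.944.
The smallest integer n is 45.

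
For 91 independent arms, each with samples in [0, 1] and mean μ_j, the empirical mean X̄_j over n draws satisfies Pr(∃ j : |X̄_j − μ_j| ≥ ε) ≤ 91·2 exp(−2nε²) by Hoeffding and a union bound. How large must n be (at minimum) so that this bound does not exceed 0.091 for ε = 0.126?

Need 2·91·exp(−2nε²) ≤ 0.091, i.e. exp(−2nε²) ≤ 0.091/182.
So 2nε² ≥ ln(182/0.091) = 7.600902.
Hence n ≥ 7.600902/(2·0.126²) = 239.383.
The smallest integer n is 240.

240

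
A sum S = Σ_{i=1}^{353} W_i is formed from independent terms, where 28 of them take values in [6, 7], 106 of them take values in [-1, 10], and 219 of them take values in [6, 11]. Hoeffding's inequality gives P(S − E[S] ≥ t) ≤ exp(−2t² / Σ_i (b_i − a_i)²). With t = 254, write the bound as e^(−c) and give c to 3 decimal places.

7.040

Σ(b_i − a_i)² = 28·1² + 106·11² + 219·5² = 18329.
c = 2t² / 18329 = 2·254² / 18329 = 7.0398.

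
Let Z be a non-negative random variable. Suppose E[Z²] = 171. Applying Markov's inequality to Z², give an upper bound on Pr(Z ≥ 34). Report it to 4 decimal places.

Since Z ≥ 0, the event {Z ≥ 34} is the same as {Z² ≥ 1156}.
Markov's inequality applied to Z² gives Pr(Z² ≥ 1156) ≤ E[Z²]/1156 = 171/1156 = 0.1479.

0.1479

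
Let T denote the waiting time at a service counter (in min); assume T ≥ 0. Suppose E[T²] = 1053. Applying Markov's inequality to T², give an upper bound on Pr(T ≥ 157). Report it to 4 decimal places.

0.0427

Since T ≥ 0, the event {T ≥ 157} is the same as {T² ≥ 24649}.
Markov's inequality applied to T² gives Pr(T² ≥ 24649) ≤ E[T²]/24649 = 1053/24649 = 0.0427.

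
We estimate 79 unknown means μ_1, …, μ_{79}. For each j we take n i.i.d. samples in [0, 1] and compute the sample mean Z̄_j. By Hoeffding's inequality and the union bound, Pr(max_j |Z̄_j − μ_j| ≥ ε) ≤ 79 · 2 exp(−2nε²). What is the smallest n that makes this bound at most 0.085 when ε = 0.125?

241

Need 2·79·exp(−2nε²) ≤ 0.085, i.e. exp(−2nε²) ≤ 0.085/158.
So 2nε² ≥ ln(158/0.085) = 7.527699.
Hence n ≥ 7.527699/(2·0.125²) = 240.886.
The smallest integer n is 241.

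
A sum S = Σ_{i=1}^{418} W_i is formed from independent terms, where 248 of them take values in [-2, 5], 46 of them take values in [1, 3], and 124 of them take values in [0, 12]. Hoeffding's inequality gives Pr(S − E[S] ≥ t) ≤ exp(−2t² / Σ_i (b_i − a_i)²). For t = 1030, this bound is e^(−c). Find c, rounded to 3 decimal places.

Σ(b_i − a_i)² = 248·7² + 46·2² + 124·12² = 30192.
c = 2t² / 30192 = 2·1030² / 30192 = 70.2769.

70.277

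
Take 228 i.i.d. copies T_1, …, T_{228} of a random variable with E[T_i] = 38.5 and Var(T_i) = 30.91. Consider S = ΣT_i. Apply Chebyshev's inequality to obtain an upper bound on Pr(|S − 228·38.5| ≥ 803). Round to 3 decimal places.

0.011

Var(S) = n·Var(T_i) = 228·30.91 = 7047.48.
Chebyshev: Pr(|S − 228·38.5| ≥ 803) ≤ Var(S)/803² = 7047.48/644809 = 0.0109.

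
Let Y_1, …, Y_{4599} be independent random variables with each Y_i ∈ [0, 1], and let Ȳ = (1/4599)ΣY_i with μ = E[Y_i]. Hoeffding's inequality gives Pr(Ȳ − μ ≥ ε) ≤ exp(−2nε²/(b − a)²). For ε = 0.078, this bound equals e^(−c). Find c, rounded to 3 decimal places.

55.961

c = 2nε²/(b − a)² = 2·4599·0.078² / 1² = 55.9606.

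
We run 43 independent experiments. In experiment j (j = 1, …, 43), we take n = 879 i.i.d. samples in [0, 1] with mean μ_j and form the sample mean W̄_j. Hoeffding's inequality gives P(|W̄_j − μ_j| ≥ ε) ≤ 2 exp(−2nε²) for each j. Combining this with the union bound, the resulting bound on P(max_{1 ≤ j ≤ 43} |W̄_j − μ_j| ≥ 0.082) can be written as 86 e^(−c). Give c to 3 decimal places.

11.821

Union bound over the 43 events: P(max_{1 ≤ j ≤ 43} |W̄_j − μ_j| ≥ 0.082) ≤ 43·2·exp(−2nε²) = 86 exp(−2·879·0.082²).
So c = 2·879·0.082² = 11.8208.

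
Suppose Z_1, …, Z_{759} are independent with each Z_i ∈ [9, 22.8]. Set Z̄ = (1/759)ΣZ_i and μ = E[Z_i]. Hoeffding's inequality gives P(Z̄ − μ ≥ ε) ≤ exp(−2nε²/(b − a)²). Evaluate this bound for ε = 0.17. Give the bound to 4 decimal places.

0.7942

Exponent: 2nε²/(b − a)² = 2·759·0.17² / 13.8² = 0.23036.
Bound = exp(−0.23036) = 0.79425.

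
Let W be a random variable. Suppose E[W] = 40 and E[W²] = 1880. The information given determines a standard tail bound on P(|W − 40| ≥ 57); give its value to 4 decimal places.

0.0862

The first two moments determine the variance, so Chebyshev's inequality is the sharpest standard bound available.
Var(W) = E[W²] − (E[W])² = 1880 − 1600 = 280.
Chebyshev's inequality: P(|W − μ| ≥ t) ≤ Var(W)/t² = 280/3249 = 0.0862.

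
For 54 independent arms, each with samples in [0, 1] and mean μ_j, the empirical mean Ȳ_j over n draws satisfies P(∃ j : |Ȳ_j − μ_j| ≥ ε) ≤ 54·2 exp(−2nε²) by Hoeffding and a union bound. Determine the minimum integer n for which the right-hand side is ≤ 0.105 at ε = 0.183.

Need 2·54·exp(−2nε²) ≤ 0.105, i.e. exp(−2nε²) ≤ 0.105/108.
So 2nε² ≥ ln(108/0.105) = 6.935926.
Hence n ≥ 6.935926/(2·0.183²) = 103.555.
The smallest integer n is 104.

104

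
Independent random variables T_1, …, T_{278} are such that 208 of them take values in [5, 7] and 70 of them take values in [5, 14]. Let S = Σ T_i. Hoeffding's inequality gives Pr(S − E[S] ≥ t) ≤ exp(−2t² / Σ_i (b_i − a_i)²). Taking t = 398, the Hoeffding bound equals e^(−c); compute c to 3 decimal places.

Σ(b_i − a_i)² = 208·2² + 70·9² = 6502.
c = 2t² / 6502 = 2·398² / 6502 = 48.7247.

48.725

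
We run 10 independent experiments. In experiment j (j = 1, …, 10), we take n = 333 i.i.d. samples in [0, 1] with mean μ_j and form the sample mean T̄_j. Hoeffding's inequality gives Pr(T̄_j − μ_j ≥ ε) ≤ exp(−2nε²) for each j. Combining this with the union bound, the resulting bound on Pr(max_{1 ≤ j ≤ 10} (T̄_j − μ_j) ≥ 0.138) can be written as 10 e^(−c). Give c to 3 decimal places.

Union bound over the 10 events: Pr(max_{1 ≤ j ≤ 10} (T̄_j − μ_j) ≥ 0.138) ≤ 10·exp(−2nε²) = 10 exp(−2·333·0.138²).
So c = 2·333·0.138² = 12.6833.

12.683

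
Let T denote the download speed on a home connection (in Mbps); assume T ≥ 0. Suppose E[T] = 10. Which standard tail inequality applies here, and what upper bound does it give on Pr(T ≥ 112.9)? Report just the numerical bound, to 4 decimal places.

0.0886

Only the mean of a non-negative variable is known, so Markov's inequality is the applicable tail bound.
Markov's inequality: for a non-negative random variable, Pr(T ≥ a) ≤ E[T]/a.
Here E[T] = 10 and a = 112.9, so the bound is 10/112.9 = 0.0886.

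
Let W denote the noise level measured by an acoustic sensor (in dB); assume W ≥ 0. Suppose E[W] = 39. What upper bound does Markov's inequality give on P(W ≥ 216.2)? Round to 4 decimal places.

Markov's inequality: for a non-negative random variable, P(W ≥ a) ≤ E[W]/a.
Here E[W] = 39 and a = 216.2, so the bound is 39/216.2 = 0.1804.

0.1804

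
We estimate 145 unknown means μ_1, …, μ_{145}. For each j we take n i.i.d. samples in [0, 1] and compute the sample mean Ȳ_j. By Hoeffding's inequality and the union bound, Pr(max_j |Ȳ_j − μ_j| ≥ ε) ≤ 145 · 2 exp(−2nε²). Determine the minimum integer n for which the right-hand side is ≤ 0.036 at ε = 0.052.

Need 2·145·exp(−2nε²) ≤ 0.036, i.e. exp(−2nε²) ≤ 0.036/290.
So 2nε² ≥ ln(290/0.036) = 8.994117.
Hence n ≥ 8.994117/(2·0.052²) = 1663.113.
The smallest integer n is 1664.

1664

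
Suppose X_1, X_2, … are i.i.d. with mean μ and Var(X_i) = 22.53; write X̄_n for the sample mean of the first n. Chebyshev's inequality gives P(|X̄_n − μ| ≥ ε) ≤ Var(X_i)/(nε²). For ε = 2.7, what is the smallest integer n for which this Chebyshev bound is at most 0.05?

62

Require 22.53/(n·2.7²) ≤ 0.05, i.e. n ≥ 22.53/(0.05·2.7²) = 61.811.
The smallest integer n is 62.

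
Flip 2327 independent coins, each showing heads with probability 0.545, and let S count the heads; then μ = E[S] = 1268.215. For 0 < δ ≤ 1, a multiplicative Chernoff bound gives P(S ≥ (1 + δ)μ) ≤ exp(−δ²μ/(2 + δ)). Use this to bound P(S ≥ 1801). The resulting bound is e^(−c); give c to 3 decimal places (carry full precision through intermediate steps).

92.486

Write 1801 = (1 + δ)μ, so δ = 1801/1268.215 − 1 = 0.4201062…
Then the exponent is δ²μ/(2 + δ) = (1801 − μ)² / (μ·(2 + δ)) = 92.486143.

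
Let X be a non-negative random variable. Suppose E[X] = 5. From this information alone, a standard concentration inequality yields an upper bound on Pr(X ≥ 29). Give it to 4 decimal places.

0.1724

Only the mean of a non-negative variable is known, so Markov's inequality is the applicable tail bound.
Markov's inequality: for a non-negative random variable, Pr(X ≥ a) ≤ E[X]/a.
Here E[X] = 5 and a = 29, so the bound is 5/29 = 0.1724.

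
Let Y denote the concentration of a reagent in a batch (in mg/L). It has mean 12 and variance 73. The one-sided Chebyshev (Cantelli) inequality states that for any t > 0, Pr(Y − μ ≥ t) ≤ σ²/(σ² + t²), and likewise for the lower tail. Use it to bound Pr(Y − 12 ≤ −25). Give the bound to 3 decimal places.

Here σ² = 73 and t = 25, so σ² + t² = 698.
Cantelli's bound: 73/698 = 0.1046.

0.105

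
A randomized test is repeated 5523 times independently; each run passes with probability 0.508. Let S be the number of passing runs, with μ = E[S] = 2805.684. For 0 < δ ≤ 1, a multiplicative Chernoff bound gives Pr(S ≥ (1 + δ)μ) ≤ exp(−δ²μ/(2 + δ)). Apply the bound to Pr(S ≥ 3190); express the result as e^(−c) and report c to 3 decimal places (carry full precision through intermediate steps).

Write 3190 = (1 + δ)μ, so δ = 3190/2805.684 − 1 = 0.1369776…
Then the exponent is δ²μ/(2 + δ) = (3190 − μ)² / (μ·(2 + δ)) = 24.634185.

24.634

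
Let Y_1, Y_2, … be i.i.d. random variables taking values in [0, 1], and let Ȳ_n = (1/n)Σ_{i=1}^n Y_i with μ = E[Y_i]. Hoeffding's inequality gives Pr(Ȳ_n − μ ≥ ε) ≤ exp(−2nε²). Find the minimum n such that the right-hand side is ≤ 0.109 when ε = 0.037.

Require exp(−2nε²) ≤ 0.109, i.e. 2nε² ≥ ln(1/0.109) = 2.216407.
So n ≥ 2.216407 / (2·0.037²) = 809.499.
The smallest integer n is 810.

810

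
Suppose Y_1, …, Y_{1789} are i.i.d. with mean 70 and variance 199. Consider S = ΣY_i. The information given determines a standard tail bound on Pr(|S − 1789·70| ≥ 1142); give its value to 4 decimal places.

0.2730

With mean and variance of each term known, Chebyshev's inequality bounds the deviation of the sum (or sample mean).
Var(S) = n·Var(Y_i) = 1789·199 = 356011.
Chebyshev: Pr(|S − 1789·70| ≥ 1142) ≤ Var(S)/1142² = 356011/1304164 = 0.2730.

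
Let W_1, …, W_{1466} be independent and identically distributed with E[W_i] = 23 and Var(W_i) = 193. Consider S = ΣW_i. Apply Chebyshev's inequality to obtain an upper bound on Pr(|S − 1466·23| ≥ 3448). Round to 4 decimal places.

Var(S) = n·Var(W_i) = 1466·193 = 282938.
Chebyshev: Pr(|S − 1466·23| ≥ 3448) ≤ Var(S)/3448² = 282938/11888704 = 0.0238.

0.0238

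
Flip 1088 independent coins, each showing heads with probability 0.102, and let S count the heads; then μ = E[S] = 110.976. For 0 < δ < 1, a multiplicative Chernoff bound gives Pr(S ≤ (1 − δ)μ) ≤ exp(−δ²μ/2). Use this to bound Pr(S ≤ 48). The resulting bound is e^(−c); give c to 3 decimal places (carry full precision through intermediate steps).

Write 48 = (1 − δ)μ, so δ = 1 − 48/110.976 = 0.567474…
Then the exponent is δ²μ/2 = (μ − 48)²/(2μ) = 17.868623.

17.869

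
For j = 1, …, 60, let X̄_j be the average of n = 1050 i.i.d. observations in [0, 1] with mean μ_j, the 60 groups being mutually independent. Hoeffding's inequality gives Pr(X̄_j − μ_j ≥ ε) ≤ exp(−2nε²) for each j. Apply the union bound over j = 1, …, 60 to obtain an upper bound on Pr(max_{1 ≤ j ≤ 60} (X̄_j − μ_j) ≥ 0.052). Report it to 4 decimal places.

Per-experiment Hoeffding bound: exp(−2·1050·0.052²) = exp(−5.67840) = 0.003419.
Union bound over 60 events: 60·0.003419 = 0.20514.

0.2051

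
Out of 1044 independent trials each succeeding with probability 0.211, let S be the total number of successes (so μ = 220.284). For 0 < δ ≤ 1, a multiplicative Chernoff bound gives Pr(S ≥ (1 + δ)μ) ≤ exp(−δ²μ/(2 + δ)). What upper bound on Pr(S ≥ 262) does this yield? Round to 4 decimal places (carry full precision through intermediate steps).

Write 262 = (1 + δ)μ, so δ = 262/220.284 − 1 = 0.1893737…
Then the exponent is δ²μ/(2 + δ) = (262 − μ)² / (μ·(2 + δ)) = 3.608299.
Bound = exp(−3.608299) = 0.02710.

0.0271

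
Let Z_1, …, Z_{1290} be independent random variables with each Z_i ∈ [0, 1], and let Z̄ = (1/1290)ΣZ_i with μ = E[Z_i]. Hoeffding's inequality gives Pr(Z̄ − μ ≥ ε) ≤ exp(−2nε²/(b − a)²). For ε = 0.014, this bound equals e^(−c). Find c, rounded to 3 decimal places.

0.506

c = 2nε²/(b − a)² = 2·1290·0.014² / 1² = 0.5057.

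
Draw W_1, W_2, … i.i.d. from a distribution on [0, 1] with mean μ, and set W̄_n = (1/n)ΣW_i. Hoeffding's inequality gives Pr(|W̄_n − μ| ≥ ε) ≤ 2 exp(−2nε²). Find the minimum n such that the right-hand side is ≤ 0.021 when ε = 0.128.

140

Require 2·exp(−2nε²) ≤ 0.021, i.e. 2nε² ≥ ln(2/0.021) = 4.556380.
So n ≥ 4.556380 / (2·0.128²) = 139.050.
The smallest integer n is 140.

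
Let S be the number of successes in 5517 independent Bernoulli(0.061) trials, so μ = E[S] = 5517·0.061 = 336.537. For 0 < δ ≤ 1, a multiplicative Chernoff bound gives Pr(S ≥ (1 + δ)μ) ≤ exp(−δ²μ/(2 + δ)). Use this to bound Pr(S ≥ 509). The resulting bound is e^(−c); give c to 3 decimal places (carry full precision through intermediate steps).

Write 509 = (1 + δ)μ, so δ = 509/336.537 − 1 = 0.5124637…
Then the exponent is δ²μ/(2 + δ) = (509 − μ)² / (μ·(2 + δ)) = 35.177037.

35.177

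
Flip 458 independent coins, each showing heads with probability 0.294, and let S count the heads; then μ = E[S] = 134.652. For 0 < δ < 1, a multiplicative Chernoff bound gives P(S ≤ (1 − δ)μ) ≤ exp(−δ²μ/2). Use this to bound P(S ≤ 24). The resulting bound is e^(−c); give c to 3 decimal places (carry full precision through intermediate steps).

Write 24 = (1 − δ)μ, so δ = 1 − 24/134.652 = 0.8217628…
Then the exponent is δ²μ/2 = (μ − 24)²/(2μ) = 45.464847.

45.465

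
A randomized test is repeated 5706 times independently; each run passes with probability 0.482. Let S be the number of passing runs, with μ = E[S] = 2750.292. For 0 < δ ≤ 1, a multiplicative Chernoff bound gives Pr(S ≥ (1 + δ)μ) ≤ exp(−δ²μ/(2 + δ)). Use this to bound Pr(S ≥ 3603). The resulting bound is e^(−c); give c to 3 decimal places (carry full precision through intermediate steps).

Write 3603 = (1 + δ)μ, so δ = 3603/2750.292 − 1 = 0.3100427…
Then the exponent is δ²μ/(2 + δ) = (3603 − μ)² / (μ·(2 + δ)) = 114.446327.

114.446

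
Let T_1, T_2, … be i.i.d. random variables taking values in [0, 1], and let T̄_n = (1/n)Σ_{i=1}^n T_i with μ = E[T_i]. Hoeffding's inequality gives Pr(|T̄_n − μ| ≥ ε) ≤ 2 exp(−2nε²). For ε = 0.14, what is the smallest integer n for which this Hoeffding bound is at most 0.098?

Require 2·exp(−2nε²) ≤ 0.098, i.e. 2nε² ≥ ln(2/0.098) = 3.015935.
So n ≥ 3.015935 / (2·0.14²) = 76.937.
The smallest integer n is 77.

77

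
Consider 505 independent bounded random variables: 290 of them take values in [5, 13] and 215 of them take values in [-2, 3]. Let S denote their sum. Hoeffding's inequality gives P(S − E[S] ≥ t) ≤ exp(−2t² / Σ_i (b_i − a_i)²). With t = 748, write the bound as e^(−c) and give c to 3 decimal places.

Σ(b_i − a_i)² = 290·8² + 215·5² = 23935.
c = 2t² / 23935 = 2·748² / 23935 = 46.7520.

46.752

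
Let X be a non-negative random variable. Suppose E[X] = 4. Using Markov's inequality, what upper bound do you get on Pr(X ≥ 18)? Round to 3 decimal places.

Markov's inequality: for a non-negative random variable, Pr(X ≥ a) ≤ E[X]/a.
Here E[X] = 4 and a = 18, so the bound is 4/18 = 0.2222.

0.222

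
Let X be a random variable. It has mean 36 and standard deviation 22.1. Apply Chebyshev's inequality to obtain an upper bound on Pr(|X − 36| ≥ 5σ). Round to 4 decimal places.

0.0400

Chebyshev: Pr(|X − μ| ≥ t) ≤ Var(X)/t².
Var(X) = σ² = 22.1² = 488.41.
t = 5·22.1 = 110.5.
Bound = 488.41 / 12210.25 = 0.0400.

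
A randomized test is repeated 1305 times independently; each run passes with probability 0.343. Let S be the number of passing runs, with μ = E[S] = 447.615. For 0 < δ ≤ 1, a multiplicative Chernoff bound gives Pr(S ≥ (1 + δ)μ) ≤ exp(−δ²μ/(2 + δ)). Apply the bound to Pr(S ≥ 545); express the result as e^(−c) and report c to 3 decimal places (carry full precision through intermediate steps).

9.554

Write 545 = (1 + δ)μ, so δ = 545/447.615 − 1 = 0.2175642…
Then the exponent is δ²μ/(2 + δ) = (545 − μ)² / (μ·(2 + δ)) = 9.554397.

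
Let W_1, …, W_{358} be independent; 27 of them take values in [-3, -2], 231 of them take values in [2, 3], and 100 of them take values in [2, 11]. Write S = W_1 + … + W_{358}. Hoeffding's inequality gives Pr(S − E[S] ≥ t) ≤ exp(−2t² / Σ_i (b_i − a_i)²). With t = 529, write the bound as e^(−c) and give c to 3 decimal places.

66.964

Σ(b_i − a_i)² = 27·1² + 231·1² + 100·9² = 8358.
c = 2t² / 8358 = 2·529² / 8358 = 66.9636.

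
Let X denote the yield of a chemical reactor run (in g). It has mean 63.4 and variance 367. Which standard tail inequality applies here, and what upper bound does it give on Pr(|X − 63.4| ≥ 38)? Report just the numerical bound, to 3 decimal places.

Mean and variance are known, so Chebyshev's inequality applies.
Chebyshev: Pr(|X − μ| ≥ t) ≤ Var(X)/t².
Bound = 367 / 1444 = 0.2542.

0.254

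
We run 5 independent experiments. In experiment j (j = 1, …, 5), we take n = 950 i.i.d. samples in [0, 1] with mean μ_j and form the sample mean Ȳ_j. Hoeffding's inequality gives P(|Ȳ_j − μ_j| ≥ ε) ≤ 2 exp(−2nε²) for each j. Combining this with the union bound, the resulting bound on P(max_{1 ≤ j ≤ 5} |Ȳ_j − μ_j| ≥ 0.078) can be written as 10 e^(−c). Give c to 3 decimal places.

11.560

Union bound over the 5 events: P(max_{1 ≤ j ≤ 5} |Ȳ_j − μ_j| ≥ 0.078) ≤ 5·2·exp(−2nε²) = 10 exp(−2·950·0.078²).
So c = 2·950·0.078² = 11.5596.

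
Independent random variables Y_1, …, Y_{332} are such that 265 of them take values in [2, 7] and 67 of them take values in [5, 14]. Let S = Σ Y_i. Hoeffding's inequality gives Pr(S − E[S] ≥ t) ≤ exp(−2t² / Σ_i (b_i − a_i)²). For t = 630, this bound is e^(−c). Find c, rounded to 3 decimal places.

65.865

Σ(b_i − a_i)² = 265·5² + 67·9² = 12052.
c = 2t² / 12052 = 2·630² / 12052 = 65.8646.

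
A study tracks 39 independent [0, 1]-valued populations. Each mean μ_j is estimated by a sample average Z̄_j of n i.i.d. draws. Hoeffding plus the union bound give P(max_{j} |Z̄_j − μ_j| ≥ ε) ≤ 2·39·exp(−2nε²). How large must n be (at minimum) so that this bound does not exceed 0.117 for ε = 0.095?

361

Need 2·39·exp(−2nε²) ≤ 0.117, i.e. exp(−2nε²) ≤ 0.117/78.
So 2nε² ≥ ln(78/0.117) = 6.502290.
Hence n ≥ 6.502290/(2·0.095²) = 360.238.
The smallest integer n is 361.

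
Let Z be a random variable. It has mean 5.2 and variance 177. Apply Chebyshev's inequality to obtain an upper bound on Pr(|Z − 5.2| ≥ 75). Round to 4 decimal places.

0.0315

Chebyshev: Pr(|Z − μ| ≥ t) ≤ Var(Z)/t².
Bound = 177 / 5625 = 0.0315.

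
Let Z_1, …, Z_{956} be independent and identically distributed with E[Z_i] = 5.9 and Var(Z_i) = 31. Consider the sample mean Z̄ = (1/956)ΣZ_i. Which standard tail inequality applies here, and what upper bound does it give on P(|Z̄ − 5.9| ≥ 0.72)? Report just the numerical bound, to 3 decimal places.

With mean and variance of each term known, Chebyshev's inequality bounds the deviation of the sum (or sample mean).
Var(Z̄) = Var(Z_i)/n = 31/956 = 0.032427.
Chebyshev: P(|Z̄ − 5.9| ≥ 0.72) ≤ Var(Z̄)/(0.72)² = 31/(956·0.72²) = 0.0626.

0.063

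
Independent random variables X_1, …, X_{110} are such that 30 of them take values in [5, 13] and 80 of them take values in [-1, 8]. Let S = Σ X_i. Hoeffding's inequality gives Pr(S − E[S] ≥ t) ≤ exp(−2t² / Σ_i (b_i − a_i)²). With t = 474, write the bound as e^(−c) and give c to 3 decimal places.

Σ(b_i − a_i)² = 30·8² + 80·9² = 8400.
c = 2t² / 8400 = 2·474² / 8400 = 53.4943.

53.494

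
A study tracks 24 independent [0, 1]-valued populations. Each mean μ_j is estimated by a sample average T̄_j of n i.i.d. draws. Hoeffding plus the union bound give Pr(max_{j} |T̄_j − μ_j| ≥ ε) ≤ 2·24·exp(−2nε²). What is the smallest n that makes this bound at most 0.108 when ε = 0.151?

134

Need 2·24·exp(−2nε²) ≤ 0.108, i.e. exp(−2nε²) ≤ 0.108/48.
So 2nε² ≥ ln(48/0.108) = 6.096825.
Hence n ≥ 6.096825/(2·0.151²) = 133.696.
The smallest integer n is 134.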